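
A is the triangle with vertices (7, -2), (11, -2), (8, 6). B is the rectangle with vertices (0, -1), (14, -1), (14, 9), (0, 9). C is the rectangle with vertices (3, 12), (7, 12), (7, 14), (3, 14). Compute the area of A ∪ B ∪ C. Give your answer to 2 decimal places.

151.75

By inclusion–exclusion:
Individual areas: |A| = 16, |B| = 140, |C| = 8.
|A∩B| = 12.25.
|A∩C| = 0.
|B∩C| = 0 (no overlap).
|A∩B∩C| = 0.
|A ∪ B ∪ C| = 164 − 12.25 + 0 = 151.75.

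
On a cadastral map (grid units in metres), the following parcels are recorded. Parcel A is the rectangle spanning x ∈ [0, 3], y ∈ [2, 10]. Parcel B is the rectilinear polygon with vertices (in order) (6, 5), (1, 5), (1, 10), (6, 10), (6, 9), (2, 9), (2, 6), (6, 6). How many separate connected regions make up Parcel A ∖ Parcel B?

2

Parcel A ∖ Parcel B splits into 2 disjoint pieces (area 14, area 3).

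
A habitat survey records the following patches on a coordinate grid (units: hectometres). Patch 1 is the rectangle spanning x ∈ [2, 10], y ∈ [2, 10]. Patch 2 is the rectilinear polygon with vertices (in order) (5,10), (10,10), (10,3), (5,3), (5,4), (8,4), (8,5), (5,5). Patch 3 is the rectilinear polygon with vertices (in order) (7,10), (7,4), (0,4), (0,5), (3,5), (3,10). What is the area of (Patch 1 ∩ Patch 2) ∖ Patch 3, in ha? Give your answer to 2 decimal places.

22.00

|Patch 1 ∩ Patch 2| = 32.
|(Patch 1 ∩ Patch 2) ∩ Patch 3| = 10.
|(Patch 1 ∩ Patch 2) ∖ Patch 3| = 32 − 10 = 22.00.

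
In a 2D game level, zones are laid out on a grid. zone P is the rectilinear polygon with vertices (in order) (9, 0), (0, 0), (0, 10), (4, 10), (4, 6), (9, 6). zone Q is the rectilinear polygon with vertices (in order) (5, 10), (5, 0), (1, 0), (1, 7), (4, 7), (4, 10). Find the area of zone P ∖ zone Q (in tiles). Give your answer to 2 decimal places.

|zone P| = 70, |zone P∩zone Q| = 27.
|zone P ∖ zone Q| = |zone P| − |zone P∩zone Q| = 70 − 27 = 43.00.

43.00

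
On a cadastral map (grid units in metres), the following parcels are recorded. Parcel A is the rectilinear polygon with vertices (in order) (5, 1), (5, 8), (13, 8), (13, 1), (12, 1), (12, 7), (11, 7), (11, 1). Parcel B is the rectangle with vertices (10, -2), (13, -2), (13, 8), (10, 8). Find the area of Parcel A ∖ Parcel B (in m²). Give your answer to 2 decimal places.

35.00

|Parcel A| = 50, |Parcel A∩Parcel B| = 15.
|Parcel A ∖ Parcel B| = |Parcel A| − |Parcel A∩Parcel B| = 50 − 15 = 35.00.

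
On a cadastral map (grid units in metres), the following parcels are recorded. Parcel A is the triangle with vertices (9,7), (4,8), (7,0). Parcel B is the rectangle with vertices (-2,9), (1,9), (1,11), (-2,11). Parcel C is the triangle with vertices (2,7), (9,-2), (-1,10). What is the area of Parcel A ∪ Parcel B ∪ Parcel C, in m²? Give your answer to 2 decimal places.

By inclusion–exclusion:
Individual areas: |Parcel A| = 18.5, |Parcel B| = 6, |Parcel C| = 3.
|Parcel A∩Parcel B| = 0.
|Parcel A∩Parcel C| = 0.0808.
|Parcel B∩Parcel C| = 0.0833.
|Parcel A∩Parcel B∩Parcel C| = 0.
|Parcel A ∪ Parcel B ∪ Parcel C| = 27.5 − 0.1641 + 0 = 27.34.

27.34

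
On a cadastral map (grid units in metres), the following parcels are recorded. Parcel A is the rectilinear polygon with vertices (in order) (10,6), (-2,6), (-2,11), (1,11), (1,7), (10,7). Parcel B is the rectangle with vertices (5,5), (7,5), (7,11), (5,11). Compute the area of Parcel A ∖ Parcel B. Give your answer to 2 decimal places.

|Parcel A| = 24, |Parcel A∩Parcel B| = 2.
|Parcel A ∖ Parcel B| = |Parcel A| − |Parcel A∩Parcel B| = 24 − 2 = 22.00.

22.00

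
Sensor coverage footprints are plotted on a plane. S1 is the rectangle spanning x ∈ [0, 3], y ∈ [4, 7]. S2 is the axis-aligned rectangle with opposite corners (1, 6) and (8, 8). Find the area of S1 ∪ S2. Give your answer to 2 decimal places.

By inclusion–exclusion:
Individual areas: |S1| = 9, |S2| = 14.
|S1∩S2|: x∈[1,3], y∈[6,7] → 2·1 = 2.
|S1 ∪ S2| = 23 − 2 = 21.00.

21.00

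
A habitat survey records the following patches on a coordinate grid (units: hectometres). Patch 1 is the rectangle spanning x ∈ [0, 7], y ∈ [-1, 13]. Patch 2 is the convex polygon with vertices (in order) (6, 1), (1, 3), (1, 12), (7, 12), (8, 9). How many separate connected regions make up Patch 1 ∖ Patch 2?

Patch 1 ∖ Patch 2 is a single connected region.

1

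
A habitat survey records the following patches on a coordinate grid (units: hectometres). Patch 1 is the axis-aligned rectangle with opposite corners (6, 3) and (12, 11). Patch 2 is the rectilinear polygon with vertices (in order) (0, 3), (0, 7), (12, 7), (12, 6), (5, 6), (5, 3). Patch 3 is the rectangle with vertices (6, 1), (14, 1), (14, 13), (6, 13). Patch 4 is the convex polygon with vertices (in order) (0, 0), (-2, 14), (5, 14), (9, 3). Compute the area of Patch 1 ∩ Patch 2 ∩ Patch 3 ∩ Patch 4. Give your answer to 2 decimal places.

1.73

The intersection is the polygon with vertices (6,7), (7.545,7), (7.909,6), (6,6).
By the shoelace formula its area is 1.73.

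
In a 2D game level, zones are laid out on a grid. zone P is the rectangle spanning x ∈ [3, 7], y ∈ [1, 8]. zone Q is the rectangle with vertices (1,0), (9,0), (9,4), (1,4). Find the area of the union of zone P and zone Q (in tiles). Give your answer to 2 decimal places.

48.00

By inclusion–exclusion:
Individual areas: |zone P| = 28, |zone Q| = 32.
|zone P∩zone Q|: x∈[3,7], y∈[1,4] → 4·3 = 12.
|zone P ∪ zone Q| = 60 − 12 = 48.00.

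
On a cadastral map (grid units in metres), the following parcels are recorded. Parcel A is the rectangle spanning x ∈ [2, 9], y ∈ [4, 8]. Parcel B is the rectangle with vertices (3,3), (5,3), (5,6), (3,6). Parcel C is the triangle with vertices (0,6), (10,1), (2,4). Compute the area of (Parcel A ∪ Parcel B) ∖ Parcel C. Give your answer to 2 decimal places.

|Parcel A ∪ Parcel B| = 30.
|(Parcel A ∪ Parcel B) ∩ Parcel C| = 2.2292.
|(Parcel A ∪ Parcel B) ∖ Parcel C| = 30 − 2.2292 = 27.77.

27.77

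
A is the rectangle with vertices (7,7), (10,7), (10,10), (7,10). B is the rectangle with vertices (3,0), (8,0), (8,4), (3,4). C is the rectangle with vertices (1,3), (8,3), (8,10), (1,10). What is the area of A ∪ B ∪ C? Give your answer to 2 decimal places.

By inclusion–exclusion:
Individual areas: |A| = 9, |B| = 20, |C| = 49.
|A∩B| = 0 (no overlap).
|A∩C|: x∈[7,8], y∈[7,10] → 1·3 = 3.
|B∩C|: x∈[3,8], y∈[3,4] → 5·1 = 5.
|A∩B∩C| = 0.
|A ∪ B ∪ C| = 78 − 8 + 0 = 70.00.

70.00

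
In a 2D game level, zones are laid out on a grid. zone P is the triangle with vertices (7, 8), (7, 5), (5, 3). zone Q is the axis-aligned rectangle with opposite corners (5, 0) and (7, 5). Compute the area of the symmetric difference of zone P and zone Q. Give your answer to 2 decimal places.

10.60

|zone P| = 3, |zone Q| = 10, |zone P∩zone Q| = 1.2.
|zone P △ zone Q| = |zone P| + |zone Q| − 2·|zone P∩zone Q| = 3 + 10 − 2.4 = 10.60.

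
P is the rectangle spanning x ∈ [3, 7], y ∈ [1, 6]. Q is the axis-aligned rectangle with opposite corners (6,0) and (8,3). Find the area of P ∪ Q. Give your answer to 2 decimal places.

24.00

By inclusion–exclusion:
Individual areas: |P| = 20, |Q| = 6.
|P∩Q|: x∈[6,7], y∈[1,3] → 1·2 = 2.
|P ∪ Q| = 26 − 2 = 24.00.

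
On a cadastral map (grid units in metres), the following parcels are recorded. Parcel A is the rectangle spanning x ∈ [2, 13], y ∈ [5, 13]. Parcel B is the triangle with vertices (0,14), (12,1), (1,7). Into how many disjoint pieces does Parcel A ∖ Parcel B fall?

2

Parcel A ∖ Parcel B splits into 2 disjoint pieces (area 66.4487, area 1.9394).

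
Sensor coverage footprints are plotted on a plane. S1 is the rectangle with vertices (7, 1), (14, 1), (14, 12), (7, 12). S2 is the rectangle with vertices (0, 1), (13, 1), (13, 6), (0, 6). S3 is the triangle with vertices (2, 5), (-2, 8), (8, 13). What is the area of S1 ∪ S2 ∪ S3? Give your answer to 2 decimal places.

135.92

By inclusion–exclusion:
Individual areas: |S1| = 77, |S2| = 65, |S3| = 25.
|S1∩S2|: x∈[7,13], y∈[1,6] → 6·5 = 30.
|S1∩S3| = 0.0417.
|S2∩S3| = 1.0417.
|S1∩S2∩S3| = 0.
|S1 ∪ S2 ∪ S3| = 167 − 31.0833 + 0 = 135.92.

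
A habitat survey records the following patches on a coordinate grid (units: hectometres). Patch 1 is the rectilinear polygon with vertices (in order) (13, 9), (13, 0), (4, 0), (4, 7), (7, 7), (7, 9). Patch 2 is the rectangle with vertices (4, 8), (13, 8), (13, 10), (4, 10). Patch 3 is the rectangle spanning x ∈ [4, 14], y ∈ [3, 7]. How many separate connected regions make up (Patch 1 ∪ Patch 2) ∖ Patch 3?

(Patch 1 ∪ Patch 2) ∖ Patch 3 splits into 2 disjoint pieces (area 24, area 27).

2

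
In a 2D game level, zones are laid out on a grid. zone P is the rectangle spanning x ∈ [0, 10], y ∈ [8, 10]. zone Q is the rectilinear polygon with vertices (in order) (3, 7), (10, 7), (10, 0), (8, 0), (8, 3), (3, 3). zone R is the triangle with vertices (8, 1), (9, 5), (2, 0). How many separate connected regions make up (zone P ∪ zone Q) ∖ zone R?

(zone P ∪ zone Q) ∖ zone R splits into 2 disjoint pieces (area 20, area 31.2).

2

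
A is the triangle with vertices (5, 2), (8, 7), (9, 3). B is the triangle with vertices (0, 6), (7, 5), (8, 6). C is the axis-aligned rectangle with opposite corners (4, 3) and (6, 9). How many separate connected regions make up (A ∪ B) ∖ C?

(A ∪ B) ∖ C splits into 2 disjoint pieces (area 9.3979, area 1.1429).

2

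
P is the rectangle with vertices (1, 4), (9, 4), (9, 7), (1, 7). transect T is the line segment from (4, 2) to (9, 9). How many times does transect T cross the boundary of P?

The segment meets the boundary at (7.571,7), (5.429,4).

2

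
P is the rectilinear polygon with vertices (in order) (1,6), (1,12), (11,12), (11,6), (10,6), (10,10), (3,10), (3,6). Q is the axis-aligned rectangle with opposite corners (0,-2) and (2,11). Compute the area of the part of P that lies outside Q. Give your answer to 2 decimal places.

|P| = 32, |P∩Q| = 5.
|P ∖ Q| = |P| − |P∩Q| = 32 − 5 = 27.00.

27.00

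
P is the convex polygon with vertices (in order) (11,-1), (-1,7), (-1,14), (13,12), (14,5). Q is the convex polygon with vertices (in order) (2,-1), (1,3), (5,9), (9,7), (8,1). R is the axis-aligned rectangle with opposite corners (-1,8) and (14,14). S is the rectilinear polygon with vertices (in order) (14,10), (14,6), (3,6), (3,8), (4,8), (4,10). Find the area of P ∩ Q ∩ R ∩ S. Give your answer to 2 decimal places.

The intersection is the polygon with vertices (7,8), (4.333,8), (5,9).
By the shoelace formula its area is 1.33.

1.33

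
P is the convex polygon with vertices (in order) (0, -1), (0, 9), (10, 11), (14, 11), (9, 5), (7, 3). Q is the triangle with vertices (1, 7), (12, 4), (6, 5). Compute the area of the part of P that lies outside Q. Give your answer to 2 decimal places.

86.07

|P| = 89, |P∩Q| = 2.9286.
|P ∖ Q| = |P| − |P∩Q| = 89 − 2.9286 = 86.07.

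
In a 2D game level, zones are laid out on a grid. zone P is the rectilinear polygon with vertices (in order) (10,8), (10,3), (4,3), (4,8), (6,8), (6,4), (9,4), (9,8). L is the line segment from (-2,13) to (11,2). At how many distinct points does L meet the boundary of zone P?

4

The segment meets the boundary at (9.818,3), (8.636,4), (6,6.231), (4,7.923).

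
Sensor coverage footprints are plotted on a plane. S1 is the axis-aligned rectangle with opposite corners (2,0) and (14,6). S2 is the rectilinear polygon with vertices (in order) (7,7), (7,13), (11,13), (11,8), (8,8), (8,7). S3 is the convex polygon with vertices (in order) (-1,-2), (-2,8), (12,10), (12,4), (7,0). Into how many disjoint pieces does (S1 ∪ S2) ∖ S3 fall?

(S1 ∪ S2) ∖ S3 splits into 2 disjoint pieces (area 22, area 13.7143).

2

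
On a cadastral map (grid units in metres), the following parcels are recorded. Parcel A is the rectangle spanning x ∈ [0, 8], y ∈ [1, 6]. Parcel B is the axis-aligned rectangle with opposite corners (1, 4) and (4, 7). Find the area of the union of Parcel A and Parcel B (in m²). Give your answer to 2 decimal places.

43.00

By inclusion–exclusion:
Individual areas: |Parcel A| = 40, |Parcel B| = 9.
|Parcel A∩Parcel B|: x∈[1,4], y∈[4,6] → 3·2 = 6.
|Parcel A ∪ Parcel B| = 49 − 6 = 43.00.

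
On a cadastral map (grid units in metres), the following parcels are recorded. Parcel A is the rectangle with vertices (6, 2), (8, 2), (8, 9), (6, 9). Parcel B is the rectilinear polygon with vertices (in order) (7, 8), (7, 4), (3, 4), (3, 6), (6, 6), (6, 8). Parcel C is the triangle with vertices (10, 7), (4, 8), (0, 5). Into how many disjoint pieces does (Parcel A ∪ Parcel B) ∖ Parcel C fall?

(Parcel A ∪ Parcel B) ∖ Parcel C splits into 2 disjoint pieces (area 3, area 14.4).

2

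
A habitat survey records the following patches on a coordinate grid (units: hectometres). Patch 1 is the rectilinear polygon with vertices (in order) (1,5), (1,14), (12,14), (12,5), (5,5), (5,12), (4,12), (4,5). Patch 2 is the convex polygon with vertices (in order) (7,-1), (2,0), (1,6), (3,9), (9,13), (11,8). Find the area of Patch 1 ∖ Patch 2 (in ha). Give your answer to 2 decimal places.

|Patch 1| = 92, |Patch 1∩Patch 2| = 44.9167.
|Patch 1 ∖ Patch 2| = |Patch 1| − |Patch 1∩Patch 2| = 92 − 44.9167 = 47.08.

47.08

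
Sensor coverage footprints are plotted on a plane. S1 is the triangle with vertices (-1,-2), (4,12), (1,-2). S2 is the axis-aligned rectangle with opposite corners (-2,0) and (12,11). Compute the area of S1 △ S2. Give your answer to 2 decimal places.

147.57

|S1| = 14, |S2| = 154, |S1∩S2| = 10.2143.
|S1 △ S2| = |S1| + |S2| − 2·|S1∩S2| = 14 + 154 − 20.4286 = 147.57.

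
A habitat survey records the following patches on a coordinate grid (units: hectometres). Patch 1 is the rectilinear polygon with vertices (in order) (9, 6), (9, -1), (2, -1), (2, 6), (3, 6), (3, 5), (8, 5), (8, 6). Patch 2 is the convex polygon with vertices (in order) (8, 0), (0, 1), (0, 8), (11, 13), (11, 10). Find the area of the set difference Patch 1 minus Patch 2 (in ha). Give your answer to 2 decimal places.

|Patch 1| = 44, |Patch 1∩Patch 2| = 33.0833.
|Patch 1 ∖ Patch 2| = |Patch 1| − |Patch 1∩Patch 2| = 44 − 33.0833 = 10.92.

10.92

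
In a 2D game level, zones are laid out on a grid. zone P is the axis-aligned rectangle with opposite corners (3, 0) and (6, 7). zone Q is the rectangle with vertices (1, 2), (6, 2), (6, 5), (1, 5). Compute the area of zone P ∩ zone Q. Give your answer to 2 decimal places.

|zone P∩zone Q|: x∈[3,6], y∈[2,5] → 3·3 = 9.

9.00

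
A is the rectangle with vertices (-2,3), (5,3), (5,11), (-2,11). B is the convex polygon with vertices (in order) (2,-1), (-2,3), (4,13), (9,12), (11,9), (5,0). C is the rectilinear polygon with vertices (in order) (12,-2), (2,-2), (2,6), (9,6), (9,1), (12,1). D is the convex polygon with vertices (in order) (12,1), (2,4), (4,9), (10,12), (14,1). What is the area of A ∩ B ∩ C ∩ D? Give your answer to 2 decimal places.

6.55

The intersection is the polygon with vertices (5,6), (5,3.1), (2,4), (2.8,6).
By the shoelace formula its area is 6.55.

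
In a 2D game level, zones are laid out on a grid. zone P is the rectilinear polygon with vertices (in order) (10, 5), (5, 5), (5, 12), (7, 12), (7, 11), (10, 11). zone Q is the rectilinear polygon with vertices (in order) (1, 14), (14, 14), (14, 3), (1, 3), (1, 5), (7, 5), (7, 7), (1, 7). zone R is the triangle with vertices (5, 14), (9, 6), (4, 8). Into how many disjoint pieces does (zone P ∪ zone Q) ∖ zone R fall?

(zone P ∪ zone Q) ∖ zone R is a single connected region.

1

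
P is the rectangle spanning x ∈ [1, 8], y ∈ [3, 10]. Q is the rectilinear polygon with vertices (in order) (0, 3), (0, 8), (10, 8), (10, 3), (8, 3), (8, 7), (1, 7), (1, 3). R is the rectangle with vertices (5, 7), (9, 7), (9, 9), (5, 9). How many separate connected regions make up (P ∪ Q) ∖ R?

1

(P ∪ Q) ∖ R is a single connected region.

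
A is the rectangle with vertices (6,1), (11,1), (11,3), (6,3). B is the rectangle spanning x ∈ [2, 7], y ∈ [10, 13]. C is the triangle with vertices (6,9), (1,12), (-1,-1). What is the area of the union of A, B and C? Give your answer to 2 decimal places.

58.87

By inclusion–exclusion:
Individual areas: |A| = 10, |B| = 15, |C| = 35.5.
|A∩B| = 0 (no overlap).
|A∩C| = 0.
|B∩C| = 1.6333.
|A∩B∩C| = 0.
|A ∪ B ∪ C| = 60.5 − 1.6333 + 0 = 58.87.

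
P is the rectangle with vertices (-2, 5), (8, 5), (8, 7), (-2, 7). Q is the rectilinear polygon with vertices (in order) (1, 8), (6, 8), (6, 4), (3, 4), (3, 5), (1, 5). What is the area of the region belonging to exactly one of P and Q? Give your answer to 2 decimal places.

|P| = 20, |Q| = 18, |P∩Q| = 10.
|P △ Q| = |P| + |Q| − 2·|P∩Q| = 20 + 18 − 20 = 18.00.

18.00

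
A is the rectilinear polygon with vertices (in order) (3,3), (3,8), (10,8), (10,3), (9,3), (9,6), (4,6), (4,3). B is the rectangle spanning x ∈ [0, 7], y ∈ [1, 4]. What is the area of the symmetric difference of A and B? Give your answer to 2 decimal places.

|A| = 20, |B| = 21, |A∩B| = 1.
|A △ B| = |A| + |B| − 2·|A∩B| = 20 + 21 − 2 = 39.00.

39.00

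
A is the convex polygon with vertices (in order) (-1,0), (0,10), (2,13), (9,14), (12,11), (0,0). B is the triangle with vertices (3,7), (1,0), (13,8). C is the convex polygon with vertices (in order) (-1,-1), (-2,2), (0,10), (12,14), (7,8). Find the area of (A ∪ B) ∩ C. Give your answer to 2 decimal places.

The region (A ∪ B) ∩ C is the polygon with vertices (10.636,12.364), (7,8), (-0.111,0), (-1,0), (0,10), (9.75,13.25).
By the shoelace formula its area is 64.23.

64.23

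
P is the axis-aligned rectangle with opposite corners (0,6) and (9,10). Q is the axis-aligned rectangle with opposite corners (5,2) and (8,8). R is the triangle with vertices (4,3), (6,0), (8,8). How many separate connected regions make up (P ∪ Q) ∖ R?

(P ∪ Q) ∖ R is a single connected region.

1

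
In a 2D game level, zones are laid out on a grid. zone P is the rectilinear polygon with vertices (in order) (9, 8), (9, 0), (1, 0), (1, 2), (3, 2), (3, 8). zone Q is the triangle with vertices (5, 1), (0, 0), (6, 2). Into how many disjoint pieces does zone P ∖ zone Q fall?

1

zone P ∖ zone Q is a single connected region.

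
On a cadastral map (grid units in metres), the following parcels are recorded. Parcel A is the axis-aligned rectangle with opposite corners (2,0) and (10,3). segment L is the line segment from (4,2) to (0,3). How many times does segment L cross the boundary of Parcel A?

The segment meets the boundary at (2,2.5).

1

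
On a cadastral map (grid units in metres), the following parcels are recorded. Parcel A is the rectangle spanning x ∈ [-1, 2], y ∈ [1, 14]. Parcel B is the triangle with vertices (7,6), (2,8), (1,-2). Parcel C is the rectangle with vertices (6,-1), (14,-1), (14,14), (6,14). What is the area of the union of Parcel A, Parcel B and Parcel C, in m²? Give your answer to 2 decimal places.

By inclusion–exclusion:
Individual areas: |Parcel A| = 39, |Parcel B| = 26, |Parcel C| = 120.
|Parcel A∩Parcel B| = 2.45.
|Parcel A∩Parcel C| = 0 (no overlap).
|Parcel B∩Parcel C| = 0.8667.
|Parcel A∩Parcel B∩Parcel C| = 0.
|Parcel A ∪ Parcel B ∪ Parcel C| = 185 − 3.3167 + 0 = 181.68.

181.68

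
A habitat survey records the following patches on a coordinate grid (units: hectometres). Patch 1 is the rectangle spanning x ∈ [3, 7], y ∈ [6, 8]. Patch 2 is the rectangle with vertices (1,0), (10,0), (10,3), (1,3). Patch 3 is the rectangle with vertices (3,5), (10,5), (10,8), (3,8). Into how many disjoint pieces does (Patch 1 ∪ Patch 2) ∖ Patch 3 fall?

(Patch 1 ∪ Patch 2) ∖ Patch 3 is a single connected region.

1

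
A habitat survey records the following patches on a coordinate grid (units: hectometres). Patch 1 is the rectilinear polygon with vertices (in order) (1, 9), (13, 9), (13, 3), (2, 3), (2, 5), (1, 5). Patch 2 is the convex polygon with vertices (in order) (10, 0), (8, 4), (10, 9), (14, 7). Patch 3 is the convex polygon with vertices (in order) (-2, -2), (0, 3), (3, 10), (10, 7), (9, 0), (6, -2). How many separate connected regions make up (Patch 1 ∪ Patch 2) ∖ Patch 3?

2

(Patch 1 ∪ Patch 2) ∖ Patch 3 splits into 2 disjoint pieces (area 29.0853, area 2.881).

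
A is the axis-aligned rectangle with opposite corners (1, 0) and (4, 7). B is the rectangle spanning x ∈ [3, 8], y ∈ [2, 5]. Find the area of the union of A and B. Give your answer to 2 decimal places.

By inclusion–exclusion:
Individual areas: |A| = 21, |B| = 15.
|A∩B|: x∈[3,4], y∈[2,5] → 1·3 = 3.
|A ∪ B| = 36 − 3 = 33.00.

33.00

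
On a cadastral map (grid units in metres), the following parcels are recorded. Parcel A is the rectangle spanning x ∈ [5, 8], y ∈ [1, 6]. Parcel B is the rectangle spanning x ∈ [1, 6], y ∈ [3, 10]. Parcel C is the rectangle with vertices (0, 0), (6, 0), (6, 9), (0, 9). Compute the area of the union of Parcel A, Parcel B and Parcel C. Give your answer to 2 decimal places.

By inclusion–exclusion:
Individual areas: |Parcel A| = 15, |Parcel B| = 35, |Parcel C| = 54.
|Parcel A∩Parcel B|: x∈[5,6], y∈[3,6] → 1·3 = 3.
|Parcel A∩Parcel C|: x∈[5,6], y∈[1,6] → 1·5 = 5.
|Parcel B∩Parcel C|: x∈[1,6], y∈[3,9] → 5·6 = 30.
|Parcel A∩Parcel B∩Parcel C| = 3.
|Parcel A ∪ Parcel B ∪ Parcel C| = 104 − 38 + 3 = 69.00.

69.00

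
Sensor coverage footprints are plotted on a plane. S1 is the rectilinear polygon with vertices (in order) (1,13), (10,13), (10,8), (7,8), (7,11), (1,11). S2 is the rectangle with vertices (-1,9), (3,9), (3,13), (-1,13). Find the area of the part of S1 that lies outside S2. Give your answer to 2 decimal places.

|S1| = 27, |S1∩S2| = 4.
|S1 ∖ S2| = |S1| − |S1∩S2| = 27 − 4 = 23.00.

23.00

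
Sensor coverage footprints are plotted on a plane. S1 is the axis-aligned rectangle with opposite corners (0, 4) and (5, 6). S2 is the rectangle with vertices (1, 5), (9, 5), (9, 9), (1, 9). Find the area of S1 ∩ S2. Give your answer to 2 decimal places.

4.00

|S1∩S2|: x∈[1,5], y∈[5,6] → 4·1 = 4.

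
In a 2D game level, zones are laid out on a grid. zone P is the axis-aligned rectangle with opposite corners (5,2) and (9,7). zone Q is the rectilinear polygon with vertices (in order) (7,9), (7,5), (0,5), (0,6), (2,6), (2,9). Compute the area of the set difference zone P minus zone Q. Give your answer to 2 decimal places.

|zone P| = 20, |zone P∩zone Q| = 4.
|zone P ∖ zone Q| = |zone P| − |zone P∩zone Q| = 20 − 4 = 16.00.

16.00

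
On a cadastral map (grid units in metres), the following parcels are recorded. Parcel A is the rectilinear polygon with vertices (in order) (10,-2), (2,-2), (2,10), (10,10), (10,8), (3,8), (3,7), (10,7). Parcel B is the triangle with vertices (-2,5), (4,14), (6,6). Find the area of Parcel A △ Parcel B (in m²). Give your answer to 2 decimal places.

|Parcel A| = 89, |Parcel B| = 33, |Parcel A∩Parcel B| = 12.375.
|Parcel A △ Parcel B| = |Parcel A| + |Parcel B| − 2·|Parcel A∩Parcel B| = 89 + 33 − 24.75 = 97.25.

97.25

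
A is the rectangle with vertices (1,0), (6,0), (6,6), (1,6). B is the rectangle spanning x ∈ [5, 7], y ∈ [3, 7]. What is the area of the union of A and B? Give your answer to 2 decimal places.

By inclusion–exclusion:
Individual areas: |A| = 30, |B| = 8.
|A∩B|: x∈[5,6], y∈[3,6] → 1·3 = 3.
|A ∪ B| = 38 − 3 = 35.00.

35.00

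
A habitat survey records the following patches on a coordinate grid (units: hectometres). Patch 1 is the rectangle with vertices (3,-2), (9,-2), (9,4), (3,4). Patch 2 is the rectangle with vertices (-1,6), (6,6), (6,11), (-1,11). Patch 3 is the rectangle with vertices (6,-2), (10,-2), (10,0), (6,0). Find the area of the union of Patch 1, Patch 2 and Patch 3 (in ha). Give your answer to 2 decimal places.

73.00

By inclusion–exclusion:
Individual areas: |Patch 1| = 36, |Patch 2| = 35, |Patch 3| = 8.
|Patch 1∩Patch 2| = 0 (no overlap).
|Patch 1∩Patch 3|: x∈[6,9], y∈[-2,0] → 3·2 = 6.
|Patch 2∩Patch 3| = 0 (no overlap).
|Patch 1∩Patch 2∩Patch 3| = 0.
|Patch 1 ∪ Patch 2 ∪ Patch 3| = 79 − 6 + 0 = 73.00.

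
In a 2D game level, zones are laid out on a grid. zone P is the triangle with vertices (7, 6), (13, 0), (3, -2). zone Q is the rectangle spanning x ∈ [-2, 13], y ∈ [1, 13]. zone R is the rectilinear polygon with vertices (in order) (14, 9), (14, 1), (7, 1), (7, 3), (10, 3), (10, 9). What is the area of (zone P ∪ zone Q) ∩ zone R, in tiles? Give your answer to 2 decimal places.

The region (zone P ∪ zone Q) ∩ zone R is the polygon with vertices (13,1), (12,1), (7,1), (7,3), (10,3), (10,9), (13,9).
By the shoelace formula its area is 30.00.

30.00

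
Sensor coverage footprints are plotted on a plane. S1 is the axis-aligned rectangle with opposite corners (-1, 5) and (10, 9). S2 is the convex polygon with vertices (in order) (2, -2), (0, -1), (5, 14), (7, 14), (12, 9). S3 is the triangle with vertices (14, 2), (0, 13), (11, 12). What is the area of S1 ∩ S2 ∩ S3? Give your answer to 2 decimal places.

The intersection is the polygon with vertices (10,6.8), (9.121,5.833), (5.091,9), (10,9).
By the shoelace formula its area is 8.74.

8.74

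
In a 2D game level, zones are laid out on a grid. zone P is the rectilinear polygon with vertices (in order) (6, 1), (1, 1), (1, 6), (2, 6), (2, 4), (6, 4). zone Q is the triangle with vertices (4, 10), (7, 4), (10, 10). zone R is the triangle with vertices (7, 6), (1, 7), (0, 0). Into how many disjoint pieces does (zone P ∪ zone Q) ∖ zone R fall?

(zone P ∪ zone Q) ∖ zone R splits into 2 disjoint pieces (area 9.25, area 17.6091).

2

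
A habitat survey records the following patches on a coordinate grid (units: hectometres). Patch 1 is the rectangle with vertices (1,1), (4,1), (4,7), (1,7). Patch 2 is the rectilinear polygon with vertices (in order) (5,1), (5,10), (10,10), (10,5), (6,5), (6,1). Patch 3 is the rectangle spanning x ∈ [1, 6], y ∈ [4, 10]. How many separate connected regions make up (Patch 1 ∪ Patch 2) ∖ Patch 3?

3

(Patch 1 ∪ Patch 2) ∖ Patch 3 splits into 3 disjoint pieces (area 9, area 3, area 20).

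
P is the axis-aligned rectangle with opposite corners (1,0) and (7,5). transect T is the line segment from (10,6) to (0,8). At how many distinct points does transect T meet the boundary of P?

0

The segment lies entirely outside P and never meets its boundary.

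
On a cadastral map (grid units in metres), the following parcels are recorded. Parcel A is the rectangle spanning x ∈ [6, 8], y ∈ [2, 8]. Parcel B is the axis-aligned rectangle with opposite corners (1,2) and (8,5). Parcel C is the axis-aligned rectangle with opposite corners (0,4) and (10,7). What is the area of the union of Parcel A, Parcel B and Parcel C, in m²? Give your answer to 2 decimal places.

By inclusion–exclusion:
Individual areas: |Parcel A| = 12, |Parcel B| = 21, |Parcel C| = 30.
|Parcel A∩Parcel B|: x∈[6,8], y∈[2,5] → 2·3 = 6.
|Parcel A∩Parcel C|: x∈[6,8], y∈[4,7] → 2·3 = 6.
|Parcel B∩Parcel C|: x∈[1,8], y∈[4,5] → 7·1 = 7.
|Parcel A∩Parcel B∩Parcel C| = 2.
|Parcel A ∪ Parcel B ∪ Parcel C| = 63 − 19 + 2 = 46.00.

46.00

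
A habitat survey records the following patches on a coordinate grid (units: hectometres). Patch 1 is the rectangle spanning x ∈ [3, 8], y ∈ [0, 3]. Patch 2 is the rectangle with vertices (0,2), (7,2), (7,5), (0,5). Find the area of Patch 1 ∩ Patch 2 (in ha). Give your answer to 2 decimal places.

|Patch 1∩Patch 2|: x∈[3,7], y∈[2,3] → 4·1 = 4.

4.00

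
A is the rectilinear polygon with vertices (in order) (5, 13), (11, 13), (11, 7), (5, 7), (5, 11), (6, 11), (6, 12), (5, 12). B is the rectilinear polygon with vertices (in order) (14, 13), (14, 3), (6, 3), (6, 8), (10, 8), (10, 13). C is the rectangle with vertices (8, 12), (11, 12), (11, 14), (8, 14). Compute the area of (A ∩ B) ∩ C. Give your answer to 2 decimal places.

The region (A ∩ B) ∩ C is the polygon with vertices (11,12), (10,12), (10,13), (11,13).
By the shoelace formula its area is 1.00.

1.00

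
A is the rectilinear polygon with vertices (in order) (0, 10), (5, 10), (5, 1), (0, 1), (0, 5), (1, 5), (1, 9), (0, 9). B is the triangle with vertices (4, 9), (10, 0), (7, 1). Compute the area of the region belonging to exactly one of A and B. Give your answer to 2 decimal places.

|A| = 41, |B| = 10.5, |A∩B| = 0.5833.
|A △ B| = |A| + |B| − 2·|A∩B| = 41 + 10.5 − 1.1667 = 50.33.

50.33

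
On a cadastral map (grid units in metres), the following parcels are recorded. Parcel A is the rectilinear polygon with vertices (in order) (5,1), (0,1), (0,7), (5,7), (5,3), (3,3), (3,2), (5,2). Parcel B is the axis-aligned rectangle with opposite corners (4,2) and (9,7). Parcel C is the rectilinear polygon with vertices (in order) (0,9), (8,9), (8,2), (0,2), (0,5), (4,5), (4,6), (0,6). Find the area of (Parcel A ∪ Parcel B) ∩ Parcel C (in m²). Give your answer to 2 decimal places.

|Parcel A ∪ Parcel B| = 49.
|(Parcel A ∪ Parcel B) ∩ Parcel C| = 35.00.

35.00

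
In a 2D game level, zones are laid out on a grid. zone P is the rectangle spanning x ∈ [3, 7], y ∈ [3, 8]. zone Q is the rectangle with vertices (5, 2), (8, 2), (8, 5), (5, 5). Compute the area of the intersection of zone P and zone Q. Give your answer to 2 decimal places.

4.00

|zone P∩zone Q|: x∈[5,7], y∈[3,5] → 2·2 = 4.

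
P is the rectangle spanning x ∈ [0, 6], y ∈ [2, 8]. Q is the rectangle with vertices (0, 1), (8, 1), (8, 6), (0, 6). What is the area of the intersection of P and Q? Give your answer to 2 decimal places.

24.00

|P∩Q|: x∈[0,6], y∈[2,6] → 6·4 = 24.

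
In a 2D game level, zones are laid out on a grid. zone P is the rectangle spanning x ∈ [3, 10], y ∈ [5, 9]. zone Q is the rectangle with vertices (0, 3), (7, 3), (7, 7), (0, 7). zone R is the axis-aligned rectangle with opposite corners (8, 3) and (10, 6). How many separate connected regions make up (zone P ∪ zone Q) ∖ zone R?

(zone P ∪ zone Q) ∖ zone R is a single connected region.

1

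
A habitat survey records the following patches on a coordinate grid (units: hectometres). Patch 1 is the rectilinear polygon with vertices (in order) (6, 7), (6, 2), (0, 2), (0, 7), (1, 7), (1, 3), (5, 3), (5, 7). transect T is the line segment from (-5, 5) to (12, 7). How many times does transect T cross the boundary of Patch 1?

The segment meets the boundary at (6,6.294), (1,5.706), (5,6.176), (0,5.588).

4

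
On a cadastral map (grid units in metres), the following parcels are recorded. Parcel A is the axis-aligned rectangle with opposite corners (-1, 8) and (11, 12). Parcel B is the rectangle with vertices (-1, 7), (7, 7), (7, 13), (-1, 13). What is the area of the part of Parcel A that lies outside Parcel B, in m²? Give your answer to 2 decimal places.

|Parcel A∩Parcel B|: x∈[-1,7], y∈[8,12] → 8·4 = 32.
|Parcel A| = 48.
|Parcel A ∖ Parcel B| = |Parcel A| − |Parcel A∩Parcel B| = 48 − 32 = 16.00.

16.00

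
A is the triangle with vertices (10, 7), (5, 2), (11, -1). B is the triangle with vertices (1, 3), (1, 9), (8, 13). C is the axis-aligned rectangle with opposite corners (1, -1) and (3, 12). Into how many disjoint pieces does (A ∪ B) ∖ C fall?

(A ∪ B) ∖ C splits into 2 disjoint pieces (area 22.5, area 10.7143).

2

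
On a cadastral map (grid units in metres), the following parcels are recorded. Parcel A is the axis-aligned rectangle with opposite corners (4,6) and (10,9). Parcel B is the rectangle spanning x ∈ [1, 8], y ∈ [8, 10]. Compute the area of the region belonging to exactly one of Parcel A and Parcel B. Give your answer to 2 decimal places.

|Parcel A∩Parcel B|: x∈[4,8], y∈[8,9] → 4·1 = 4.
|Parcel A △ Parcel B| = |Parcel A| + |Parcel B| − 2·|Parcel A∩Parcel B| = 18 + 14 − 8 = 24.00.

24.00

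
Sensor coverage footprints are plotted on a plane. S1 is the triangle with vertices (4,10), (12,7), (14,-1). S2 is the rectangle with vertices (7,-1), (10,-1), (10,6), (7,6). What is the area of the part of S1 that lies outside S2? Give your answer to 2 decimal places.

|S1| = 29, |S1∩S2| = 3.0727.
|S1 ∖ S2| = |S1| − |S1∩S2| = 29 − 3.0727 = 25.93.

25.93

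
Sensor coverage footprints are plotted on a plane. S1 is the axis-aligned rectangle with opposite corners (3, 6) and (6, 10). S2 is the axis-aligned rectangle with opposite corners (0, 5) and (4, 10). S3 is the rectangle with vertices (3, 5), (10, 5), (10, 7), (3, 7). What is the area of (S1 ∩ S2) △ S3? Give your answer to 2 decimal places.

16.00

|S1 ∩ S2| = 4.
|(S1 ∩ S2) ∩ S3| = 1.
|(S1 ∩ S2) △ S3| = 4 + 14 − 2 = 16.00.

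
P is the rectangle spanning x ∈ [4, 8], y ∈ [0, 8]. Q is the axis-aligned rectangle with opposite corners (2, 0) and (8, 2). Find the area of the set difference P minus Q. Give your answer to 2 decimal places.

|P∩Q|: x∈[4,8], y∈[0,2] → 4·2 = 8.
|P| = 32.
|P ∖ Q| = |P| − |P∩Q| = 32 − 8 = 24.00.

24.00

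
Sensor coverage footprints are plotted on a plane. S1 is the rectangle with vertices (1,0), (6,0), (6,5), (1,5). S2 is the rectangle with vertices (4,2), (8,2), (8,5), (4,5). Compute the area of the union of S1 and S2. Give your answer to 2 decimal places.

31.00

By inclusion–exclusion:
Individual areas: |S1| = 25, |S2| = 12.
|S1∩S2|: x∈[4,6], y∈[2,5] → 2·3 = 6.
|S1 ∪ S2| = 37 − 6 = 31.00.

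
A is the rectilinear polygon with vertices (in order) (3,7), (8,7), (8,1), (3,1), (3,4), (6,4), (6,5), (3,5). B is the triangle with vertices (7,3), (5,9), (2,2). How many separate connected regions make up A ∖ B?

A ∖ B splits into 2 disjoint pieces (area 1.4286, area 15.0667).

2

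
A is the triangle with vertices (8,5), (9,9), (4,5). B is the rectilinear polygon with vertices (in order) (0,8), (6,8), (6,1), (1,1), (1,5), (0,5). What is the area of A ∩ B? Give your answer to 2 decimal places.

1.60

The intersection is the polygon with vertices (4,5), (6,6.6), (6,5).
By the shoelace formula its area is 1.60.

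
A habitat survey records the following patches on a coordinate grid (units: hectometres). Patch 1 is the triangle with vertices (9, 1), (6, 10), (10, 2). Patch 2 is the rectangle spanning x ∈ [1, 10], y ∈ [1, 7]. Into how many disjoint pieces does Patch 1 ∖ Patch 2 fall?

Patch 1 ∖ Patch 2 is a single connected region.

1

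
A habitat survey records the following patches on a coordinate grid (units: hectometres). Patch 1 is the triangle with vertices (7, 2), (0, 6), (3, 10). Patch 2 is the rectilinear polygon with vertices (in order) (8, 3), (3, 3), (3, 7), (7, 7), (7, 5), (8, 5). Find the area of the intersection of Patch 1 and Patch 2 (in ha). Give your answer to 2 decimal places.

8.55

The intersection is the polygon with vertices (3,4.286), (3,7), (4.5,7), (6.5,3), (5.25,3).
By the shoelace formula its area is 8.55.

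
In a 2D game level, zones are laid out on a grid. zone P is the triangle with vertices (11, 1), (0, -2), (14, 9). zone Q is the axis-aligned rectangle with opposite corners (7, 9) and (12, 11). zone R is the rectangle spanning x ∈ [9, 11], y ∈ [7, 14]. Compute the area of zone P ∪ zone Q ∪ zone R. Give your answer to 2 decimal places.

59.50

By inclusion–exclusion:
Individual areas: |zone P| = 39.5, |zone Q| = 10, |zone R| = 14.
|zone P∩zone Q| = 0.
|zone P∩zone R| = 0.
|zone Q∩zone R|: x∈[9,11], y∈[9,11] → 2·2 = 4.
|zone P∩zone Q∩zone R| = 0.
|zone P ∪ zone Q ∪ zone R| = 63.5 − 4 + 0 = 59.50.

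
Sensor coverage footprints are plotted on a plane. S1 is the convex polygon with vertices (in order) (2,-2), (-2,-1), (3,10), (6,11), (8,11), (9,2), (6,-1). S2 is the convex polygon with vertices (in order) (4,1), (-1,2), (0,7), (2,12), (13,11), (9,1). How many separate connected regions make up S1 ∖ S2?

S1 ∖ S2 is a single connected region.

1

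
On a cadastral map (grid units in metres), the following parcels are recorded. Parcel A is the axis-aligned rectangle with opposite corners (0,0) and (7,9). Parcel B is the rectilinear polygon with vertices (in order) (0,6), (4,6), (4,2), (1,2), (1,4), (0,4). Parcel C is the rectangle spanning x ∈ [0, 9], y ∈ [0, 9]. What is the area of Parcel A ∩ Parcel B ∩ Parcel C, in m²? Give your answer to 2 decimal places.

The intersection is the polygon with vertices (4,6), (4,2), (1,2), (1,4), (0,4), (0,6).
By the shoelace formula its area is 14.00.

14.00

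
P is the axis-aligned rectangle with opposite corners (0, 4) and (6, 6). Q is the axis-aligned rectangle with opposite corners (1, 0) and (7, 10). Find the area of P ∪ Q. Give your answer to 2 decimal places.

62.00

By inclusion–exclusion:
Individual areas: |P| = 12, |Q| = 60.
|P∩Q|: x∈[1,6], y∈[4,6] → 5·2 = 10.
|P ∪ Q| = 72 − 10 = 62.00.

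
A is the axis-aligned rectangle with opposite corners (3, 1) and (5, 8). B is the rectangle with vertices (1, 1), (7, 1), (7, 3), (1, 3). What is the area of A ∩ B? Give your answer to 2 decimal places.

4.00

|A∩B|: x∈[3,5], y∈[1,3] → 2·2 = 4.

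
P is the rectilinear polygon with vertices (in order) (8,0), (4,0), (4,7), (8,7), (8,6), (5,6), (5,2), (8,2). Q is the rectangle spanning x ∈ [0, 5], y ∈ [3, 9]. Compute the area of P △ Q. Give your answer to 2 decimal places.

38.00

|P| = 16, |Q| = 30, |P∩Q| = 4.
|P △ Q| = |P| + |Q| − 2·|P∩Q| = 16 + 30 − 8 = 38.00.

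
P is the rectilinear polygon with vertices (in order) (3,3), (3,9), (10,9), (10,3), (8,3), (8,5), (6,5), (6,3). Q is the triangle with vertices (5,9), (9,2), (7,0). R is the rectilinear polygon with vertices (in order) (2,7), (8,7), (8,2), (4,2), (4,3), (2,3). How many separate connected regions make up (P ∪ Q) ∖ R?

(P ∪ Q) ∖ R is a single connected region.

1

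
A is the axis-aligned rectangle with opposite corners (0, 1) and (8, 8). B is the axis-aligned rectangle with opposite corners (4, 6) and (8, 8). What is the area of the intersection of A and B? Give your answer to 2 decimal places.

8.00

|A∩B|: x∈[4,8], y∈[6,8] → 4·2 = 8.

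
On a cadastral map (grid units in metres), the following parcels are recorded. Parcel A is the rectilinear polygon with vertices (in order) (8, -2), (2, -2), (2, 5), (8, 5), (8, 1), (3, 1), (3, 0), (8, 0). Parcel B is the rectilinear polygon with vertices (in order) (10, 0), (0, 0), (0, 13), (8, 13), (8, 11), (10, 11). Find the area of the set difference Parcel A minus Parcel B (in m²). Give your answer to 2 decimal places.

|Parcel A| = 37, |Parcel A∩Parcel B| = 25.
|Parcel A ∖ Parcel B| = |Parcel A| − |Parcel A∩Parcel B| = 37 − 25 = 12.00.

12.00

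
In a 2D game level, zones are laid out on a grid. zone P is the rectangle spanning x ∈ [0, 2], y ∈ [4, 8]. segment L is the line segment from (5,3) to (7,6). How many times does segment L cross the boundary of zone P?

The segment lies entirely outside zone P and never meets its boundary.

0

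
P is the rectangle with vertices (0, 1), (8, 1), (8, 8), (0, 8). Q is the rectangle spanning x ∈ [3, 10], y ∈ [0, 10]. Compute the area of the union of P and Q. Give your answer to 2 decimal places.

91.00

By inclusion–exclusion:
Individual areas: |P| = 56, |Q| = 70.
|P∩Q|: x∈[3,8], y∈[1,8] → 5·7 = 35.
|P ∪ Q| = 126 − 35 = 91.00.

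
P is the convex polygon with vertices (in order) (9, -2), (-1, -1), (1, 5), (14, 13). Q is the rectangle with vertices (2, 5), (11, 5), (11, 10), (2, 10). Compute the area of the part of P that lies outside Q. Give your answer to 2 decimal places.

79.12

|P| = 108.5, |P∩Q| = 29.3798.
|P ∖ Q| = |P| − |P∩Q| = 108.5 − 29.3798 = 79.12.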